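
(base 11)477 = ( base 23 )11G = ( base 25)MI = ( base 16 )238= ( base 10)568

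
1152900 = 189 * 6100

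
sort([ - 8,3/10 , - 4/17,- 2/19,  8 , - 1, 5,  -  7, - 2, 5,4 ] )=[  -  8, - 7,- 2, - 1,-4/17, - 2/19, 3/10  ,  4, 5, 5, 8 ]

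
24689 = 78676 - 53987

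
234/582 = 39/97 = 0.40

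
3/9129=1/3043 = 0.00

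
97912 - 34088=63824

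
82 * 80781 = 6624042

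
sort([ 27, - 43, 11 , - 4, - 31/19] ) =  [ - 43, - 4, - 31/19, 11, 27 ]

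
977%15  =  2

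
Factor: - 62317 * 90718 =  - 2^1 * 67^1*101^1 * 617^1*677^1 = - 5653273606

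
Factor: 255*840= 214200 =2^3*3^2*5^2 * 7^1*17^1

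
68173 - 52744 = 15429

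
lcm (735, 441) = 2205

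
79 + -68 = 11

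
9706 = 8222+1484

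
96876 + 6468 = 103344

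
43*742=31906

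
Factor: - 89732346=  - 2^1 *3^1*11^1 * 1359581^1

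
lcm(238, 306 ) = 2142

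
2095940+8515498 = 10611438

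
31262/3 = 31262/3 =10420.67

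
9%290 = 9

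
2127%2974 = 2127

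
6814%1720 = 1654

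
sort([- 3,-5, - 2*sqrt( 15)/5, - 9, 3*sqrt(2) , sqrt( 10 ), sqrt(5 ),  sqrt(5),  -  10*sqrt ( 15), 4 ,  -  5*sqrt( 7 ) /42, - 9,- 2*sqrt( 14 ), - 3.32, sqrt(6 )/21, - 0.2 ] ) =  [-10* sqrt(15), - 9, - 9 , - 2*sqrt(14 ), - 5, - 3.32, - 3, - 2*sqrt ( 15 ) /5, - 5*sqrt ( 7 )/42,-0.2,sqrt ( 6) /21,sqrt(5 ), sqrt( 5 ),sqrt( 10 ), 4,  3* sqrt( 2)]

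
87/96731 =87/96731 = 0.00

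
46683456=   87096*536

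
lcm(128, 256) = 256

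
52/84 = 13/21 = 0.62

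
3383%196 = 51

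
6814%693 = 577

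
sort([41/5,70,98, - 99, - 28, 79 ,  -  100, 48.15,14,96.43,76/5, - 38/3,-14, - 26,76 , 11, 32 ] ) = [  -  100, - 99, - 28, - 26, - 14, - 38/3, 41/5,11, 14,76/5,32, 48.15, 70, 76, 79, 96.43,98 ]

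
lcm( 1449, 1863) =13041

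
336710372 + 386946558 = 723656930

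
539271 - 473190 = 66081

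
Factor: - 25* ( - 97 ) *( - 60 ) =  - 145500 = - 2^2*3^1*5^3*97^1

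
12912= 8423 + 4489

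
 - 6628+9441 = 2813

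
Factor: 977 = 977^1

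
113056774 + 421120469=534177243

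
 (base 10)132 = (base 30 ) 4C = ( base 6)340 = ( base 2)10000100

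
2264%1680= 584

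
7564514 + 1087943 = 8652457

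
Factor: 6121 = 6121^1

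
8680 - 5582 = 3098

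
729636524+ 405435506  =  1135072030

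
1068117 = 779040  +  289077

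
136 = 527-391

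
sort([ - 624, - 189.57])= [ - 624, - 189.57]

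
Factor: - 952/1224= - 7/9= - 3^( - 2)*7^1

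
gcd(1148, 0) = 1148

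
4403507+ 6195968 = 10599475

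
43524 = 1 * 43524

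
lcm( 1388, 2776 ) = 2776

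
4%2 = 0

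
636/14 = 318/7=45.43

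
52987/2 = 26493 + 1/2=26493.50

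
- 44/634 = -22/317 =- 0.07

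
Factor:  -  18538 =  - 2^1*13^1*23^1*31^1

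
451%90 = 1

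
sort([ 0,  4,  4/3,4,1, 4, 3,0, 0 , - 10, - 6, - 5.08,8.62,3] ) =[ - 10, - 6, - 5.08,0, 0, 0,1,4/3,3,3,4, 4 , 4,8.62]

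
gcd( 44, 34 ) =2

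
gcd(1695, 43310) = 5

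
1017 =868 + 149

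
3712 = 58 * 64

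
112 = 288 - 176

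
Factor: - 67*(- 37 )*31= 31^1*37^1 * 67^1  =  76849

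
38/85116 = 19/42558 = 0.00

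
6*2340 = 14040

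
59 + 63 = 122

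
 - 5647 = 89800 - 95447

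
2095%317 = 193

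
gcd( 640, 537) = 1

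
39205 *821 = 32187305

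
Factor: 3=3^1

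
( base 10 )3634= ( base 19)A15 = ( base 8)7062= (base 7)13411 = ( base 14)1478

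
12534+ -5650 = 6884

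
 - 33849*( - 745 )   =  25217505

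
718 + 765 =1483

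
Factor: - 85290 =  - 2^1 * 3^1 * 5^1*2843^1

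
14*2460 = 34440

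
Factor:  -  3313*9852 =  - 2^2*3^1*821^1*3313^1  =  - 32639676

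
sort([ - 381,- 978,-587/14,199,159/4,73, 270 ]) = [ - 978, - 381, - 587/14, 159/4,73, 199,270]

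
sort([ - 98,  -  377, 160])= [ - 377,-98,160 ] 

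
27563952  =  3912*7046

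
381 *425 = 161925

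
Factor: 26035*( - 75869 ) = -1975249415= -5^1*41^1*127^1*75869^1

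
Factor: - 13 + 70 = 3^1 *19^1 = 57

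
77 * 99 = 7623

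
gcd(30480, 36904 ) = 8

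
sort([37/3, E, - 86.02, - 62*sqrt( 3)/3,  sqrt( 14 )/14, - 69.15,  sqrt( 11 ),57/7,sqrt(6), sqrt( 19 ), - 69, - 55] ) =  [ - 86.02, - 69.15, - 69, - 55, - 62*sqrt( 3 )/3 , sqrt( 14 )/14, sqrt( 6),E, sqrt( 11 ),sqrt( 19 ),57/7,37/3]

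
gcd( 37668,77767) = 1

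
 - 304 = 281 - 585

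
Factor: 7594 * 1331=2^1 * 11^3*3797^1 = 10107614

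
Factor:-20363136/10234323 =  - 6787712/3411441 = - 2^7*3^( - 2 )*11^(-1)  *  17^( - 1)*19^1* 2027^(- 1) * 2791^1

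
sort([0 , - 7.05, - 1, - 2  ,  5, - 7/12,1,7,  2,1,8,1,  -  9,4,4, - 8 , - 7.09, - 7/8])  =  [ - 9, - 8, - 7.09,-7.05, - 2, - 1, - 7/8,  -  7/12  ,  0, 1, 1, 1,  2,4, 4, 5,7 , 8]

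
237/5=47 + 2/5= 47.40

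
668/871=668/871  =  0.77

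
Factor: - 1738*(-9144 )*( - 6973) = -2^4*3^2 *11^1*19^1*79^1*127^1 * 367^1 = - 110816812656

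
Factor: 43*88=3784 = 2^3*11^1 * 43^1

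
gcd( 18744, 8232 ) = 24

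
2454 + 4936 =7390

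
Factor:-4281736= - 2^3*181^1*2957^1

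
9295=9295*1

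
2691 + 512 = 3203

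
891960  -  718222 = 173738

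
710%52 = 34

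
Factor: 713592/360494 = 356796/180247 = 2^2 * 3^2*11^1 *17^1*53^1 * 180247^(  -  1 ) 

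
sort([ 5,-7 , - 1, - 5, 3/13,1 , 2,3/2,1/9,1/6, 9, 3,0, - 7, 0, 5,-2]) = [ - 7 ,-7, - 5, - 2, - 1,0,0, 1/9,  1/6,3/13, 1 , 3/2,2,3,5,5, 9] 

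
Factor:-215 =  - 5^1*43^1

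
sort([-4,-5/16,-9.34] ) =[-9.34, - 4, - 5/16] 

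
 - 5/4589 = - 1  +  4584/4589 = - 0.00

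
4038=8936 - 4898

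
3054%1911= 1143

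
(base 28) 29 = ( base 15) 45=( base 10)65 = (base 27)2B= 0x41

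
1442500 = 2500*577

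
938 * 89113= 83587994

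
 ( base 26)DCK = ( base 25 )EEK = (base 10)9120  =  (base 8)21640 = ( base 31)9f6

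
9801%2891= 1128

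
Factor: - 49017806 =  - 2^1*24508903^1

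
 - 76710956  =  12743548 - 89454504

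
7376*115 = 848240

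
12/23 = 12/23 =0.52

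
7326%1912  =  1590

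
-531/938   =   - 531/938  =  - 0.57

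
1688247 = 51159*33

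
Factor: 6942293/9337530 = 2^(-1)*3^( - 1) * 5^ (-1) * 439^(-1 ) * 709^( - 1 ) *6942293^1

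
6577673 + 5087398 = 11665071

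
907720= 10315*88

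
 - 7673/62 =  - 7673/62 =- 123.76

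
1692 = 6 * 282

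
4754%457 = 184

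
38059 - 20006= 18053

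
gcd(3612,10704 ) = 12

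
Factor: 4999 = 4999^1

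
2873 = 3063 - 190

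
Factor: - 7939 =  - 17^1 * 467^1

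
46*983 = 45218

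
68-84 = -16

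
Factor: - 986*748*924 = -2^5*3^1*7^1*11^2 *17^2 * 29^1 = - 681475872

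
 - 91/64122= - 1 +64031/64122 = - 0.00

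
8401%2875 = 2651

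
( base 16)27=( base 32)17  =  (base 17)25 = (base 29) 1A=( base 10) 39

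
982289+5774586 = 6756875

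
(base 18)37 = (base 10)61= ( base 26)29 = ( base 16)3d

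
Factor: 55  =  5^1*11^1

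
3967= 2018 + 1949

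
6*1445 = 8670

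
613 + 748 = 1361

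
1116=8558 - 7442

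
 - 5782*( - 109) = 630238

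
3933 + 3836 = 7769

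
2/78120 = 1/39060=0.00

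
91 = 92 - 1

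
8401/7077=1 + 1324/7077  =  1.19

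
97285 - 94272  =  3013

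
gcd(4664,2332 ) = 2332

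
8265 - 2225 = 6040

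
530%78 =62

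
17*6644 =112948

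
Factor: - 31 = -31^1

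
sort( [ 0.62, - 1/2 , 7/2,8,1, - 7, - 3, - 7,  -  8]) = [ - 8,-7,-7,  -  3, - 1/2 , 0.62, 1,7/2,8]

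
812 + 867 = 1679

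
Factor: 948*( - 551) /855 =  - 2^2*3^( - 1)*5^( - 1 )*29^1*79^1 = -9164/15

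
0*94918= 0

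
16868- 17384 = -516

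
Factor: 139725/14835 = 3^4*5^1*43^ ( - 1 ) = 405/43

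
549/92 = 549/92 = 5.97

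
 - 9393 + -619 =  - 10012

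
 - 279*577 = - 160983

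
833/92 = 833/92 = 9.05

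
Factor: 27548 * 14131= 389280788 = 2^2*13^1*71^1 * 97^1*1087^1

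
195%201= 195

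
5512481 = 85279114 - 79766633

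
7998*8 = 63984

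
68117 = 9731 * 7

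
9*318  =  2862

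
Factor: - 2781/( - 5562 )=1/2 = 2^( - 1 )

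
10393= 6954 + 3439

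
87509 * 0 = 0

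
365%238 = 127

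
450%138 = 36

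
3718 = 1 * 3718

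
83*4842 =401886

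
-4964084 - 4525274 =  - 9489358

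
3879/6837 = 1293/2279 = 0.57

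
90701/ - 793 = - 6977/61 = - 114.38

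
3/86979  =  1/28993 = 0.00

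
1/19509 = 1/19509 = 0.00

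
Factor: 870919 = 7^1*83^1 * 1499^1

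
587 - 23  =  564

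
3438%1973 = 1465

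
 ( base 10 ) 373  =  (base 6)1421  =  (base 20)ID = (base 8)565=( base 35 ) an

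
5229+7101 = 12330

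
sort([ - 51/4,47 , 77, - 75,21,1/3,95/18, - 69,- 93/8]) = [ - 75,- 69, - 51/4, - 93/8,1/3 , 95/18 , 21, 47,77 ]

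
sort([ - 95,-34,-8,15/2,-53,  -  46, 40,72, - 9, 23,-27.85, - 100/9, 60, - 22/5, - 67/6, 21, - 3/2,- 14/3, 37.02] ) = [- 95, - 53 , - 46, - 34, - 27.85, -67/6, - 100/9, - 9, - 8, - 14/3, - 22/5,- 3/2, 15/2, 21,23, 37.02, 40, 60, 72 ]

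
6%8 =6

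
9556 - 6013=3543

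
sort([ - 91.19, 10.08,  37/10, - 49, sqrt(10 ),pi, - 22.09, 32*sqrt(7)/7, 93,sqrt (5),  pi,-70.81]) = [ - 91.19  , - 70.81, - 49 ,-22.09, sqrt( 5), pi,pi,  sqrt( 10),37/10, 10.08,  32*sqrt(7)/7,  93] 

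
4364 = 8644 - 4280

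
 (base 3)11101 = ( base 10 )118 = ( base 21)5d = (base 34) 3g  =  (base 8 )166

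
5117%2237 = 643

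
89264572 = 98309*908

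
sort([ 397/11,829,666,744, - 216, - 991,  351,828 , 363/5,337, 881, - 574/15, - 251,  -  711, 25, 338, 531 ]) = [ - 991, - 711, - 251, - 216, - 574/15,25,397/11, 363/5 , 337,338, 351 , 531,666,744,828,829 , 881]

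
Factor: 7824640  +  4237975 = 12062615 = 5^1*89^1 * 27107^1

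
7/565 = 7/565 = 0.01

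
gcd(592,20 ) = 4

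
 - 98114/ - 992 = 49057/496 = 98.91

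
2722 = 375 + 2347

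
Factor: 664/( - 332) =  - 2^1  =  -2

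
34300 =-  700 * ( - 49 )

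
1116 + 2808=3924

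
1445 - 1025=420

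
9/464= 9/464 = 0.02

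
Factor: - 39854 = - 2^1*19927^1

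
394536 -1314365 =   -  919829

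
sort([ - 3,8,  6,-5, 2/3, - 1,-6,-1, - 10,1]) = [ - 10, - 6, - 5, - 3, - 1, - 1, 2/3, 1, 6,8]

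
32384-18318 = 14066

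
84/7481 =84/7481 = 0.01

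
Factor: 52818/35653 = 2^1 * 3^1*101^( - 1 ) * 353^( - 1 )*8803^1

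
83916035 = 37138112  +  46777923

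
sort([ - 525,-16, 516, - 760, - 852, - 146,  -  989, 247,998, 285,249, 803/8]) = [ -989,-852, - 760,-525,-146 , - 16, 803/8, 247,249, 285, 516, 998]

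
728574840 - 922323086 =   -  193748246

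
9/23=9/23 = 0.39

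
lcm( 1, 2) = 2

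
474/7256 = 237/3628 = 0.07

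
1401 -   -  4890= 6291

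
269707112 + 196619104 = 466326216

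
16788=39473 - 22685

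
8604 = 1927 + 6677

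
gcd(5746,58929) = 13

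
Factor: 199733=17^1*31^1*379^1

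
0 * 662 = 0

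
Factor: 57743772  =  2^2*3^1*59^1*81559^1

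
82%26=4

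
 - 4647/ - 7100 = 4647/7100 = 0.65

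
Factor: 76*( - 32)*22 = -2^8 *11^1*19^1 = -53504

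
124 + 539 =663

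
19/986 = 19/986 = 0.02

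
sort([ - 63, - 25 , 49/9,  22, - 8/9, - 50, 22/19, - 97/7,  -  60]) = [-63 , - 60, - 50, - 25, - 97/7, - 8/9,22/19, 49/9,  22]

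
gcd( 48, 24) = 24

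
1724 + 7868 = 9592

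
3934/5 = 3934/5 = 786.80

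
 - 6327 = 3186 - 9513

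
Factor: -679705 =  - 5^1*13^1*10457^1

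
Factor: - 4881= - 3^1*1627^1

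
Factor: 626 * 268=2^3 * 67^1 *313^1 = 167768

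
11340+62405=73745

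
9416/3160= 1177/395 = 2.98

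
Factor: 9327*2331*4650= 101096752050  =  2^1*3^4*5^2  *7^1*31^1*37^1*3109^1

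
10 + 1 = 11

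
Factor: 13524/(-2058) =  - 46/7 =- 2^1*7^( - 1)*23^1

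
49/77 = 7/11 = 0.64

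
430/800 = 43/80 = 0.54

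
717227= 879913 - 162686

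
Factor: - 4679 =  - 4679^1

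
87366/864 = 14561/144 = 101.12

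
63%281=63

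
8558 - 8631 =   -  73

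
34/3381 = 34/3381 = 0.01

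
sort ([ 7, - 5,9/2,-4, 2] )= [ - 5,  -  4,2,9/2 , 7] 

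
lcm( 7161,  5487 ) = 422499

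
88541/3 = 29513  +  2/3=29513.67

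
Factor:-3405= - 3^1*5^1 *227^1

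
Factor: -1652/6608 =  - 2^( - 2 )  =  - 1/4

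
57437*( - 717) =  - 41182329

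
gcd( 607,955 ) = 1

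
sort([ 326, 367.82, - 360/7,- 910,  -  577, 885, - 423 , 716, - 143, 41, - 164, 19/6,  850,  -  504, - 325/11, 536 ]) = [ - 910, - 577,-504, - 423,  -  164 , - 143, - 360/7,  -  325/11, 19/6,  41, 326,367.82,536,716,850,885] 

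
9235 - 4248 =4987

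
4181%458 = 59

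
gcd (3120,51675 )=195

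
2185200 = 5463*400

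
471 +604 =1075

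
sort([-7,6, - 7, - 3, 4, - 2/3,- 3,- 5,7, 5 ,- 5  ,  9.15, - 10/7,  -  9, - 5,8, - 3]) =[ - 9,-7,  -  7,  -  5, - 5, - 5, - 3, - 3,- 3, - 10/7, - 2/3,  4,5,6 , 7,8 , 9.15 ] 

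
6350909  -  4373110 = 1977799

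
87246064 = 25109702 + 62136362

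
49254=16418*3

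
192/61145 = 192/61145 = 0.00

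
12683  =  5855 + 6828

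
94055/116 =94055/116 =810.82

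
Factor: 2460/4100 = 3^1*5^ (-1 ) = 3/5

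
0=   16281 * 0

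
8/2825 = 8/2825= 0.00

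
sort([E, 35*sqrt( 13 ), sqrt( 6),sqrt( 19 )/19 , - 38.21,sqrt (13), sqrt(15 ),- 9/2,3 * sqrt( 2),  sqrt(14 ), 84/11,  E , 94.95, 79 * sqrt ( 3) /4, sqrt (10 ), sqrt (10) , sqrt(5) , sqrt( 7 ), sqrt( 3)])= [ - 38.21, - 9/2,sqrt( 19)/19,sqrt( 3 ), sqrt( 5),sqrt( 6 ),sqrt( 7),  E, E, sqrt( 10), sqrt( 10),  sqrt(13), sqrt( 14),sqrt(15),3 *sqrt(2),  84/11, 79*sqrt( 3) /4,  94.95,35*sqrt( 13) ] 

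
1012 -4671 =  - 3659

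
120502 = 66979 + 53523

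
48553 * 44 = 2136332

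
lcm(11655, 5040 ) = 186480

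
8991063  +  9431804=18422867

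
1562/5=312 + 2/5 = 312.40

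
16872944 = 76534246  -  59661302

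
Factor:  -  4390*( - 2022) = 2^2*3^1*5^1* 337^1*439^1 = 8876580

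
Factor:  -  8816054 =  - 2^1*13^2*26083^1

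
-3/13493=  - 3/13493  =  - 0.00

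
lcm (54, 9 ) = 54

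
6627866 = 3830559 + 2797307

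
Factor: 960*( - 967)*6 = -2^7*3^2*5^1*967^1 = - 5569920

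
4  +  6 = 10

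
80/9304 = 10/1163 = 0.01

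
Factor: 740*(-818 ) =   -  605320 = -2^3 * 5^1*37^1*409^1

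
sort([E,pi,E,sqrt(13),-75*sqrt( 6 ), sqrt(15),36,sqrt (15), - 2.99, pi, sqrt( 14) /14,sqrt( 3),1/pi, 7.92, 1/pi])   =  [ - 75*sqrt(6 ) , - 2.99,sqrt(14 ) /14, 1/pi,  1/pi,  sqrt(3 ),E, E,pi,pi , sqrt(13), sqrt(15 ),sqrt(15),7.92,  36 ] 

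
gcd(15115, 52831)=1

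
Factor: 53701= 83^1*647^1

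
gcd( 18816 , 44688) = 2352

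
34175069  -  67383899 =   -  33208830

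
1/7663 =1/7663 = 0.00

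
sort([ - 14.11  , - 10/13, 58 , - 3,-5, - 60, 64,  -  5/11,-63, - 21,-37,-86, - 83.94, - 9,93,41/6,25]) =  [ - 86, - 83.94,  -  63, -60,  -  37 ,- 21, - 14.11,-9, - 5, - 3, - 10/13, - 5/11,41/6, 25,  58, 64,93 ] 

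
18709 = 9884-  -  8825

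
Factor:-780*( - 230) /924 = 14950/77 = 2^1*5^2 * 7^( - 1 )*11^( - 1 ) * 13^1*23^1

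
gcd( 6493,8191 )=1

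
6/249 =2/83 = 0.02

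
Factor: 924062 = 2^1*491^1*941^1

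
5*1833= 9165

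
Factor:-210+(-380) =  - 590=- 2^1*5^1 * 59^1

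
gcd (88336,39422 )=2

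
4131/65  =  63 + 36/65 = 63.55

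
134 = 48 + 86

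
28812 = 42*686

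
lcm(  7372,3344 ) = 324368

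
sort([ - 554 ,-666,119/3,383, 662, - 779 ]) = [-779 ,- 666, - 554,119/3, 383,662 ] 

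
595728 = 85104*7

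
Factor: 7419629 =7^2*53^1*2857^1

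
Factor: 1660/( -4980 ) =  - 1/3 = -3^( - 1 )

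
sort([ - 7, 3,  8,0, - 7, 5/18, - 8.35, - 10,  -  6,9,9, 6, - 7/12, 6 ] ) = [ - 10 ,-8.35,- 7,  -  7,-6, - 7/12, 0,5/18,3,6,6,8,9,9]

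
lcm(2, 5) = 10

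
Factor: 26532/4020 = 3^1*5^( - 1 )*11^1 = 33/5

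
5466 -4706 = 760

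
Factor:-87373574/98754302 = - 43686787/49377151 =-17^1 * 53^1 * 151^( - 1) * 48487^1*327001^( - 1) 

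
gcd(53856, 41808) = 48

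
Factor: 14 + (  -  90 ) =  - 2^2*19^1 = -76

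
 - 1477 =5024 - 6501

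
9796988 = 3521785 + 6275203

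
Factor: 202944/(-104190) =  - 224/115 = - 2^5*5^( - 1 )*7^1*23^( - 1 )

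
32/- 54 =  - 16/27 = -0.59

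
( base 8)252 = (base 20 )8A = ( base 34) 50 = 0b10101010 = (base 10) 170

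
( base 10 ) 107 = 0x6b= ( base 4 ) 1223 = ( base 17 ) 65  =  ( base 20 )57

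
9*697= 6273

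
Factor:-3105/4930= - 2^( - 1) * 3^3*17^( - 1) * 23^1*29^( - 1) = - 621/986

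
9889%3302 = 3285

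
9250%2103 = 838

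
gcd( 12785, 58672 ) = 1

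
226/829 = 226/829= 0.27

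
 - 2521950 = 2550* (  -  989)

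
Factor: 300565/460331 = 5^1*47^1*349^(-1)*1279^1 * 1319^ ( -1 )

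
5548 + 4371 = 9919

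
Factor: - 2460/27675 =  - 4/45 = - 2^2*3^( - 2)*5^(  -  1)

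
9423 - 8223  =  1200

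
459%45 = 9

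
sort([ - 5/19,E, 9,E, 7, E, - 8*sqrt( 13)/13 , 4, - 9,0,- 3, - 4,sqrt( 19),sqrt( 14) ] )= [ - 9, - 4, - 3 ,  -  8*sqrt(13)/13, - 5/19,0,E,E, E, sqrt(14),4, sqrt (19) , 7,  9]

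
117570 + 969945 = 1087515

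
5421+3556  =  8977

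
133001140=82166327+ 50834813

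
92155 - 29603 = 62552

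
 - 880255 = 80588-960843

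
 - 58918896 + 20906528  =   - 38012368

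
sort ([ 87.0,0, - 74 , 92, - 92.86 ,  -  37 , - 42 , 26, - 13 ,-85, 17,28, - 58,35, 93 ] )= [- 92.86, - 85, - 74, - 58, - 42, - 37, - 13, 0, 17,26, 28,35,87.0, 92 , 93] 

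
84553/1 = 84553 = 84553.00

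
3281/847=3  +  740/847 =3.87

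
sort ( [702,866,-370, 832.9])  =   [ - 370, 702, 832.9, 866] 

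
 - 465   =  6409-6874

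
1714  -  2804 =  -1090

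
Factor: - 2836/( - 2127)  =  2^2*3^( - 1)= 4/3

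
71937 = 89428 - 17491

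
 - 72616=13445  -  86061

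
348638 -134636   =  214002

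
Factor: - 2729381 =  - 2729381^1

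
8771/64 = 8771/64 = 137.05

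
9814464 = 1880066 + 7934398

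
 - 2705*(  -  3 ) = 8115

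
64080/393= 163 + 7/131 = 163.05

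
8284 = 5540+2744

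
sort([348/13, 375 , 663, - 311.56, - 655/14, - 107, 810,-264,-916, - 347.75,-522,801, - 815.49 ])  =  [ - 916, - 815.49, - 522, - 347.75,-311.56,-264, - 107, - 655/14,348/13,375,663,801,810]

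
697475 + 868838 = 1566313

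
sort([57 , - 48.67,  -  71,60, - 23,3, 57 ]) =[ - 71, - 48.67 , - 23 , 3, 57,57,60]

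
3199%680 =479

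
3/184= 3/184=0.02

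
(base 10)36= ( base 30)16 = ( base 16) 24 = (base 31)15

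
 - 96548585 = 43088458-139637043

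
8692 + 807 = 9499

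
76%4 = 0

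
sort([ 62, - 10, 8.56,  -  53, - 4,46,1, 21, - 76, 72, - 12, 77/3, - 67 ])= [ - 76, - 67, - 53,  -  12, - 10,  -  4,  1,  8.56,  21 , 77/3, 46, 62, 72]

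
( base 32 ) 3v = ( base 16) 7F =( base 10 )127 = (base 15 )87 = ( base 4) 1333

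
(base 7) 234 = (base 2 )1111011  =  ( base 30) 43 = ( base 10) 123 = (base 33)3O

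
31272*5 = 156360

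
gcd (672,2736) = 48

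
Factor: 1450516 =2^2*362629^1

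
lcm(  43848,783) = 43848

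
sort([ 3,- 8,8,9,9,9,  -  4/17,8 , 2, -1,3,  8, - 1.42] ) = [ - 8, - 1.42 , - 1, - 4/17,2, 3,3, 8,8, 8, 9 , 9,9 ]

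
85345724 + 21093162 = 106438886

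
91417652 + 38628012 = 130045664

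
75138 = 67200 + 7938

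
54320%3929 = 3243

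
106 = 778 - 672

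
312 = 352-40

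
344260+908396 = 1252656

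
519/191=519/191 = 2.72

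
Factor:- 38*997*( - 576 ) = 2^7*3^2 * 19^1*997^1 = 21822336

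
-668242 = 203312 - 871554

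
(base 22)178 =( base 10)646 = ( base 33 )jj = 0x286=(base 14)342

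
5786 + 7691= 13477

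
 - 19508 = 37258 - 56766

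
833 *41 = 34153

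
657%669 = 657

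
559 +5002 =5561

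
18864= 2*9432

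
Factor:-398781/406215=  -751/765= - 3^( - 2) * 5^( - 1)*17^(  -  1)*751^1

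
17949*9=161541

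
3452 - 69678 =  - 66226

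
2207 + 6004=8211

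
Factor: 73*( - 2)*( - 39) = 5694=2^1 * 3^1 * 13^1 * 73^1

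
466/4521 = 466/4521= 0.10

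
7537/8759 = 7537/8759 = 0.86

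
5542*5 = 27710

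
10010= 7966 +2044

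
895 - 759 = 136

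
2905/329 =415/47 = 8.83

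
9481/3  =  3160 + 1/3= 3160.33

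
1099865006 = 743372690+356492316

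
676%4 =0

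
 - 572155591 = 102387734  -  674543325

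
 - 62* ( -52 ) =3224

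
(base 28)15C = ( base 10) 936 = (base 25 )1cb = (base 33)sc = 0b1110101000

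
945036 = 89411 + 855625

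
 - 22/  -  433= 22/433 = 0.05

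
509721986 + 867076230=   1376798216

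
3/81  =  1/27 = 0.04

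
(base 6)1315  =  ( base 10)335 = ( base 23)ED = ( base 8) 517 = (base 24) dn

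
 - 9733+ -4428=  - 14161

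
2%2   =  0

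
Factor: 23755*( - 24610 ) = -584610550 = -2^1*5^2*23^1*107^1*4751^1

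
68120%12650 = 4870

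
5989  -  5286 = 703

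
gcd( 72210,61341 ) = 3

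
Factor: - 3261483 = -3^2*19^1*19073^1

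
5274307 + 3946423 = 9220730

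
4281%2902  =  1379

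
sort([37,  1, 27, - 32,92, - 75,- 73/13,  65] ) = [ - 75 , - 32, - 73/13 , 1,27,  37, 65,  92 ] 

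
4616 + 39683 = 44299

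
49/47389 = 49/47389 = 0.00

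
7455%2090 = 1185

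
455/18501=65/2643 = 0.02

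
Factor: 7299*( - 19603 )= - 3^2*811^1*19603^1 = -143082297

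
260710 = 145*1798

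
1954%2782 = 1954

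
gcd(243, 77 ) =1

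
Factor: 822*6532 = 5369304 = 2^3*3^1*23^1*71^1 * 137^1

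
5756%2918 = 2838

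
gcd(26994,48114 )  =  66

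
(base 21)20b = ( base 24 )1D5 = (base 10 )893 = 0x37d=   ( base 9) 1202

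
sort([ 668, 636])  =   [636, 668 ]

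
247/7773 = 247/7773 = 0.03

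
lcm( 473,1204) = 13244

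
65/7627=65/7627 = 0.01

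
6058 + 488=6546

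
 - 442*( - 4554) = 2012868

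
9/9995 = 9/9995 = 0.00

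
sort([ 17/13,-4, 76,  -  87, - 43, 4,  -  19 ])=[  -  87, - 43,-19,-4, 17/13, 4,76]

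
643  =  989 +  - 346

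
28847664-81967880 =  - 53120216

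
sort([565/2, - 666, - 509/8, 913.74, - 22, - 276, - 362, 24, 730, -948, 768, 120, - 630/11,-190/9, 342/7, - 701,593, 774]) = [ - 948 ,  -  701, - 666, - 362, - 276, - 509/8,-630/11,  -  22, - 190/9, 24, 342/7, 120,565/2, 593, 730,768, 774,  913.74 ]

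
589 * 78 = 45942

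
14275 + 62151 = 76426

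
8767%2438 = 1453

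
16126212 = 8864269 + 7261943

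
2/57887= 2/57887=0.00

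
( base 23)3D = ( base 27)31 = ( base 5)312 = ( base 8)122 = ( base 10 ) 82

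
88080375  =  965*91275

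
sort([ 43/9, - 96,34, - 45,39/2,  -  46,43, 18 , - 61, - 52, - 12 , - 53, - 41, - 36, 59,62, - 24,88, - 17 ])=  [- 96,-61, - 53,- 52, - 46,  -  45, - 41 , - 36,-24, - 17, - 12,43/9,18, 39/2,34,43,59, 62,88]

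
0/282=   0 = 0.00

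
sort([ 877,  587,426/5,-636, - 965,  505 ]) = [ - 965, - 636,426/5,505,587, 877]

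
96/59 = 96/59 = 1.63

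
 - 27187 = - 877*31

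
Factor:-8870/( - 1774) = 5^1 = 5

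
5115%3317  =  1798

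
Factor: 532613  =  103^1*5171^1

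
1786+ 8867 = 10653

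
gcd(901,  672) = 1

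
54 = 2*27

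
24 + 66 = 90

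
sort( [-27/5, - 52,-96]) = [ - 96,-52, - 27/5 ] 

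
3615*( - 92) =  - 332580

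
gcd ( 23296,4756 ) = 4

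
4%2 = 0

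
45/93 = 15/31  =  0.48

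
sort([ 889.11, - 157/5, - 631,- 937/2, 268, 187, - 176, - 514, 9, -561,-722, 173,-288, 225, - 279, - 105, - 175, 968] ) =[ - 722, - 631, - 561, - 514, - 937/2, - 288 , - 279, - 176, - 175, - 105,  -  157/5, 9,173 , 187, 225,268,889.11 , 968]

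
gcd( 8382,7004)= 2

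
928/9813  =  928/9813= 0.09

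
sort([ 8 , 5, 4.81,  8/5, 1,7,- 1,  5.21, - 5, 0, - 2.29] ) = [ - 5, - 2.29, - 1, 0, 1,8/5, 4.81, 5,5.21,7, 8]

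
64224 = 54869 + 9355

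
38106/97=38106/97 = 392.85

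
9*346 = 3114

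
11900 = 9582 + 2318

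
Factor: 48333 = 3^1*16111^1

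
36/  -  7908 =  - 3/659  =  - 0.00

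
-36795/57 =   -  646 + 9/19 = - 645.53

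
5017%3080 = 1937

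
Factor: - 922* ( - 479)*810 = 2^2*3^4*5^1*461^1*479^1  =  357726780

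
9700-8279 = 1421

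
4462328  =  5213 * 856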